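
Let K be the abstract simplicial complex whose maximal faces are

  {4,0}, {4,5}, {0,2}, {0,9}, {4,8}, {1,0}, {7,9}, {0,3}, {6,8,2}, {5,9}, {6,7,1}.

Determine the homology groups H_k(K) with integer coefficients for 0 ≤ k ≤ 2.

H_0 = Z,  H_1 = Z^4,  H_2 = 0.

Order the vertices as 0 < 1 < 2 < 3 < 4 < 5 < 6 < 7 < 8 < 9. Listing each simplex with vertices in this order, K has dimension 2 with simplices:

  0-simplices (10): [0], [1], [2], [3], [4], [5], [6], [7], [8], [9]
  1-simplices (15): [0,1], [0,2], [0,3], [0,4], [0,9], [1,6], [1,7], [2,6], [2,8], [4,5], [4,8], [5,9], [6,7], [6,8], [7,9]
  2-simplices (2): [1,6,7], [2,6,8]

giving chain groups C_0 ≅ Z^10, C_1 ≅ Z^15, C_2 ≅ Z^2.

The boundary map ∂_1: C_1 → C_0 maps an edge to its endpoints' difference, ∂[p,q] = q − p. For instance
  ∂[7,9] = [9] − [7].
The 10×15 boundary matrix has rank 9 and Smith normal form diag(1,1,1,1,1,1,1,1,1).

Boundary ∂_2: C_2 → C_1 maps a triangle to the signed sum of its edges. For instance
  ∂[1,6,7] = [6,7] − [1,7] + [1,6],
  ∂[2,6,8] = [6,8] − [2,8] + [2,6].
As a 15×2 matrix over Z this has rank 2, with invariant factors (1,1).

Computing H_k = (kernel of ∂_k) / (image of ∂_{k+1}):

  H_0: rank C_0 − rank ∂_1 = 10 − 9 = 1, and the invariant factors of ∂_1 are all 1, so H_0 = Z.
  H_1: rank ker ∂_1 − rank ∂_2 = (15 − 9) − 2 = 4, and the invariant factors of ∂_2 are all 1, so H_1 = Z^4.
  H_2: rank ker ∂_2 − rank ∂_3 = (2 − 2) − 0 = 0, and there is no ∂_3, so H_2 = 0.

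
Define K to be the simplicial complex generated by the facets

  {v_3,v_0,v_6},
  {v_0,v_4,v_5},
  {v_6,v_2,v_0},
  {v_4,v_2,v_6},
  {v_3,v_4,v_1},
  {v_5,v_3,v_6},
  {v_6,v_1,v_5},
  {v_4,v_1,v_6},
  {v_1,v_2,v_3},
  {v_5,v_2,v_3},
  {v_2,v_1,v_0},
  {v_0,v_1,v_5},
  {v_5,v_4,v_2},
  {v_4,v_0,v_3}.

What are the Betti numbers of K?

b_0 = 1, b_1 = 2, b_2 = 1.

Order the vertices as v_0 < v_1 < v_2 < v_3 < v_4 < v_5 < v_6. Listing each simplex with vertices in this order, K has dimension 2 with simplices:

  0-simplices (7): [v_0], [v_1], [v_2], [v_3], [v_4], [v_5], [v_6]
  1-simplices (21): (21 of them)
  2-simplices (14): (14 of them)

so the chain groups are C_0 ≅ Z^7, C_1 ≅ Z^21, C_2 ≅ Z^14.

∂_1: C_1 → C_0 sends each edge [p,q] (with p < q) to q − p.
The resulting 7×21 matrix has rank 6, and its Smith normal form has invariant factors (1,1,1,1,1,1).

∂_2: C_2 → C_1 maps a triangle to the signed sum of its edges. For instance
  ∂[v_2,v_3,v_5] = [v_3,v_5] − [v_2,v_5] + [v_2,v_3],
  ∂[v_0,v_2,v_6] = [v_2,v_6] − [v_0,v_6] + [v_0,v_2].
The 21×14 boundary matrix has rank 13 and Smith normal form diag(1,1,1,1,1,1,1,1,1,1,1,1,1).

From H_k ≅ ker(∂_k) / im(∂_{k+1}) we obtain:

  H_0: rank C_0 − rank ∂_1 = 7 − 6 = 1, and the invariant factors of ∂_1 are all 1, so H_0 = Z.
  H_1: rank ker ∂_1 − rank ∂_2 = (21 − 6) − 13 = 2, and the invariant factors of ∂_2 are all 1, so H_1 = Z^2.
  H_2: rank ker ∂_2 − rank ∂_3 = (14 − 13) − 0 = 1, and there is no ∂_3, so H_2 = Z.

Hence the Betti numbers are b_0 = 1, b_1 = 2, b_2 = 1.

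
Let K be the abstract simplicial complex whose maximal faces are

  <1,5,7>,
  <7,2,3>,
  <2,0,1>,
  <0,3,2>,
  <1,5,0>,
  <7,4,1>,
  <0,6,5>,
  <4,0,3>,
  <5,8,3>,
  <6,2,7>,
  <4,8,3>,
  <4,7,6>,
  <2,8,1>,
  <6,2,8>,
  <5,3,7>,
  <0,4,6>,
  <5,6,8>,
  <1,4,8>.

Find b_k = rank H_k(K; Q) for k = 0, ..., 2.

Order the vertices as 0 < 1 < 2 < 3 < 4 < 5 < 6 < 7 < 8. Listing each simplex with vertices in this order, K has dimension 2 with simplices:

  0-simplices (9): [0], [1], [2], [3], [4], [5], [6], [7], [8]
  1-simplices (27): (27 of them)
  2-simplices (18): [0,1,2], [0,1,5], [0,2,3], [0,3,4], [0,4,6], [0,5,6], [1,2,8], [1,4,7], [1,4,8], [1,5,7], [2,3,7], [2,6,7], [2,6,8], [3,4,8], [3,5,7], [3,5,8], [4,6,7], [5,6,8]

giving chain groups C_0 ≅ Z^9, C_1 ≅ Z^27, C_2 ≅ Z^18.

∂_1: C_1 → C_0 sends each edge [p,q] (with p < q) to q − p. For instance
  ∂[5,6] = [6] − [5].
This gives a 9×27 integer matrix of rank 8; reducing to Smith normal form yields diagonal entries (1,1,1,1,1,1,1,1).

The boundary map ∂_2: C_2 → C_1 acts by ∂[p,q,r] = [q,r] − [p,r] + [p,q]. For instance
  ∂[4,6,7] = [6,7] − [4,7] + [4,6],
  ∂[0,2,3] = [2,3] − [0,3] + [0,2].
The 27×18 boundary matrix has rank 17 and Smith normal form diag(1,1,1,1,1,1,1,1,1,1,1,1,1,1,1,1,1).

Reading off H_k = ker ∂_k / im ∂_{k+1}:

  H_0: rank C_0 − rank ∂_1 = 9 − 8 = 1, and the invariant factors of ∂_1 are all 1, so H_0 = Z.
  H_1: rank ker ∂_1 − rank ∂_2 = (27 − 8) − 17 = 2, and the invariant factors of ∂_2 are all 1, so H_1 = Z^2.
  H_2: rank ker ∂_2 − rank ∂_3 = (18 − 17) − 0 = 1, and there is no ∂_3, so H_2 = Z.

As a check, the Euler characteristic is 9 − 27 + 18 = 0, which agrees with 1 − 2 + 1 = 0.
(K is a triangulation of the torus T^2.)

Hence the Betti numbers are b_0 = 1, b_1 = 2, b_2 = 1.

b_0 = 1, b_1 = 2, b_2 = 1.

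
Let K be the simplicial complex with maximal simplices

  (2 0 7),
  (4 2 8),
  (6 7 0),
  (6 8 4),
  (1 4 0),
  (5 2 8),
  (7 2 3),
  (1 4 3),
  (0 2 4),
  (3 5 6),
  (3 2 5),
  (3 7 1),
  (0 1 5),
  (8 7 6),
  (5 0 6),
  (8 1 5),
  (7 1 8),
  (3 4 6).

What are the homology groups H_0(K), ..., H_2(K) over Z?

H_0 = Z,  H_1 = Z^2,  H_2 = Z.

Fix the vertex order 0 < 1 < 2 < 3 < 4 < 5 < 6 < 7 < 8 and write every simplex with vertices in increasing order. Then dim K = 2 and the simplices of K are:

  0-simplices (9): [0], [1], [2], [3], [4], [5], [6], [7], [8]
  1-simplices (27): (27 of them)
  2-simplices (18): [0,1,4], [0,1,5], [0,2,4], [0,2,7], [0,5,6], [0,6,7], [1,3,4], [1,3,7], [1,5,8], [1,7,8], [2,3,5], [2,3,7], [2,4,8], [2,5,8], [3,4,6], [3,5,6], [4,6,8], [6,7,8]

Hence C_0 ≅ Z^9, C_1 ≅ Z^27, C_2 ≅ Z^18.

The boundary map ∂_1: C_1 → C_0 sends each edge [p,q] (with p < q) to q − p. For instance
  ∂[0,6] = [6] − [0].
The resulting 9×27 matrix has rank 8, and its Smith normal form has invariant factors (1,1,1,1,1,1,1,1).

The boundary map ∂_2: C_2 → C_1 sends each 2-simplex [p,q,r] to [q,r] − [p,r] + [p,q]. For instance
  ∂[0,2,4] = [2,4] − [0,4] + [0,2],
  ∂[0,1,5] = [1,5] − [0,5] + [0,1].
The resulting 27×18 matrix has rank 17, and its Smith normal form has invariant factors (1,1,1,1,1,1,1,1,1,1,1,1,1,1,1,1,1).

From H_k ≅ ker(∂_k) / im(∂_{k+1}) we obtain:

  H_0: rank C_0 − rank ∂_1 = 9 − 8 = 1, and the invariant factors of ∂_1 are all 1, so H_0 = Z.
  H_1: rank ker ∂_1 − rank ∂_2 = (27 − 8) − 17 = 2, and the invariant factors of ∂_2 are all 1, so H_1 = Z^2.
  H_2: rank ker ∂_2 − rank ∂_3 = (18 − 17) − 0 = 1, and there is no ∂_3, so H_2 = Z.

(K is a triangulation of the torus T^2.)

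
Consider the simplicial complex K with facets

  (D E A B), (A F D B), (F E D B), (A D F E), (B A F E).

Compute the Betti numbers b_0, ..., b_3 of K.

b_0 = 1, b_1 = 0, b_2 = 0, b_3 = 1.

Order the vertices as A < B < D < E < F. Listing each simplex with vertices in this order, K has dimension 3 with simplices:

  0-simplices (5): A, B, D, E, F
  1-simplices (10): AB, AD, AE, AF, BD, BE, BF, DE, DF, EF
  2-simplices (10): ABD, ABE, ABF, ADE, ADF, AEF, BDE, BDF, BEF, DEF
  3-simplices (5): ABDE, ABDF, ABEF, ADEF, BDEF

giving chain groups C_0 ≅ Z^5, C_1 ≅ Z^10, C_2 ≅ Z^10, C_3 ≅ Z^5.

Boundary ∂_1: C_1 → C_0 maps an edge to its endpoints' difference, ∂[p,q] = q − p. For instance
  ∂BE = E − B.
The resulting 5×10 matrix has rank 4, and its Smith normal form has invariant factors (1,1,1,1).

Boundary ∂_2: C_2 → C_1 maps a triangle to the signed sum of its edges. For instance
  ∂BEF = EF − BF + BE,
  ∂DEF = EF − DF + DE.
The resulting 10×10 matrix has rank 6, and its Smith normal form has invariant factors (1,1,1,1,1,1).

The boundary map ∂_3: C_3 → C_2 sends each 3-simplex σ to the alternating sum Σ_i (−1)^i (σ with its i-th vertex removed). For instance
  ∂BDEF = DEF − BEF + BDF − BDE,
  ∂ABDE = BDE − ADE + ABE − ABD.
This gives a 10×5 integer matrix of rank 4; reducing to Smith normal form yields diagonal entries (1,1,1,1).

Computing H_k = (kernel of ∂_k) / (image of ∂_{k+1}):

  H_0: rank C_0 − rank ∂_1 = 5 − 4 = 1, and the invariant factors of ∂_1 are all 1, so H_0 = Z.
  H_1: rank ker ∂_1 − rank ∂_2 = (10 − 4) − 6 = 0, and the invariant factors of ∂_2 are all 1, so H_1 = 0.
  H_2: rank ker ∂_2 − rank ∂_3 = (10 − 6) − 4 = 0, and the invariant factors of ∂_3 are all 1, so H_2 = 0.
  H_3: rank ker ∂_3 − rank ∂_4 = (5 − 4) − 0 = 1, and there is no ∂_4, so H_3 = Z.

As a check, the Euler characteristic is 5 − 10 + 10 − 5 = 0, which agrees with 1 − 0 + 0 − 1 = 0.

Hence the Betti numbers are b_0 = 1, b_1 = 0, b_2 = 0, b_3 = 1.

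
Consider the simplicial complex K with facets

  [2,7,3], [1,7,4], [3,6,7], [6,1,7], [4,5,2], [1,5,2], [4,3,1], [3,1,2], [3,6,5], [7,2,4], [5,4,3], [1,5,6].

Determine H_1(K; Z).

H_1 ≅ Z/2.

Take the total order 1 < 2 < 3 < 4 < 5 < 6 < 7 on the vertex set. Then K (dimension 2) consists of the simplices:

  0-simplices (7): [1], [2], [3], [4], [5], [6], [7]
  1-simplices (18): [1,2], [1,3], [1,4], [1,5], [1,6], [1,7], [2,3], [2,4], [2,5], [2,7], [3,4], [3,5], [3,6], [3,7], [4,5], [4,7], [5,6], [6,7]
  2-simplices (12): [1,2,3], [1,2,5], [1,3,4], [1,4,7], [1,5,6], [1,6,7], [2,3,7], [2,4,5], [2,4,7], [3,4,5], [3,5,6], [3,6,7]

Hence C_0 ≅ Z^7, C_1 ≅ Z^18, C_2 ≅ Z^12.

The boundary map ∂_1: C_1 → C_0 sends each edge [p,q] (with p < q) to q − p.
As a 7×18 matrix over Z this has rank 6, with invariant factors (1,1,1,1,1,1).

The boundary map ∂_2: C_2 → C_1 sends each 2-simplex [p,q,r] to [q,r] − [p,r] + [p,q]. For instance
  ∂[1,5,6] = [5,6] − [1,6] + [1,5],
  ∂[1,4,7] = [4,7] − [1,7] + [1,4].
This gives a 18×12 integer matrix of rank 12; reducing to Smith normal form yields diagonal entries (1,1,1,1,1,1,1,1,1,1,1,2).

Computing H_k = (kernel of ∂_k) / (image of ∂_{k+1}):

  H_1: rank ker ∂_1 − rank ∂_2 = (18 − 6) − 12 = 0, and ∂_2 has invariant factor 2 > 1, so H_1 ≅ Z/2.

(K is a triangulation of the real projective plane RP^2.)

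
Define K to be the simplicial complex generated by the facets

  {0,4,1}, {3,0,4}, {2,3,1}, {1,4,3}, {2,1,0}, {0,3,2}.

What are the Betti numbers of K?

b_0 = 1, b_1 = 0, b_2 = 1.

We work with the vertex ordering 0 < 1 < 2 < 3 < 4. The simplices of K, each written with vertices in increasing order, are:

  0-simplices (5): [0], [1], [2], [3], [4]
  1-simplices (9): [0,1], [0,2], [0,3], [0,4], [1,2], [1,3], [1,4], [2,3], [3,4]
  2-simplices (6): [0,1,2], [0,1,4], [0,2,3], [0,3,4], [1,2,3], [1,3,4]

giving chain groups C_0 ≅ Z^5, C_1 ≅ Z^9, C_2 ≅ Z^6.

∂_1: C_1 → C_0 sends each edge [p,q] (with p < q) to q − p.
The 5×9 boundary matrix has rank 4 and Smith normal form diag(1,1,1,1).

The boundary map ∂_2: C_2 → C_1 maps a triangle to the signed sum of its edges. For instance
  ∂[0,3,4] = [3,4] − [0,4] + [0,3],
  ∂[0,2,3] = [2,3] − [0,3] + [0,2].
The resulting 9×6 matrix has rank 5, and its Smith normal form has invariant factors (1,1,1,1,1).

Reading off H_k = ker ∂_k / im ∂_{k+1}:

  H_0: rank C_0 − rank ∂_1 = 5 − 4 = 1, and the invariant factors of ∂_1 are all 1, so H_0 ≅ Z.
  H_1: rank ker ∂_1 − rank ∂_2 = (9 − 4) − 5 = 0, and the invariant factors of ∂_2 are all 1, so H_1 ≅ 0.
  H_2: rank ker ∂_2 − rank ∂_3 = (6 − 5) − 0 = 1, and there is no ∂_3, so H_2 ≅ Z.

(K is a triangulation of the 2-sphere S^2.)

Hence the Betti numbers are b_0 = 1, b_1 = 0, b_2 = 1.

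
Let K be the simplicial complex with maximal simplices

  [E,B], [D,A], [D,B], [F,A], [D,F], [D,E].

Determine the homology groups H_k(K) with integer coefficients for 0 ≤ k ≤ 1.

Fix the vertex order A < B < D < E < F and write every simplex with vertices in increasing order. Then dim K = 1 and the simplices of K are:

  0-simplices (5): A, B, D, E, F
  1-simplices (6): AD, AF, BD, BE, DE, DF

giving chain groups C_0 ≅ Z^5, C_1 ≅ Z^6.

The boundary map ∂_1: C_1 → C_0 maps an edge to its endpoints' difference, ∂[p,q] = q − p.
This gives a 5×6 integer matrix of rank 4; reducing to Smith normal form yields diagonal entries (1,1,1,1).

Computing H_k = (kernel of ∂_k) / (image of ∂_{k+1}):

  H_0: rank C_0 − rank ∂_1 = 5 − 4 = 1, and the invariant factors of ∂_1 are all 1, so H_0 ≅ Z.
  H_1: rank ker ∂_1 − rank ∂_2 = (6 − 4) − 0 = 2, and there is no ∂_2, so H_1 ≅ Z^2.

As a check, the Euler characteristic is 5 − 6 = -1, which agrees with 1 − 2 = -1.
(K is a triangulation of a wedge of 2 circles.)

H_0 = Z,  H_1 = Z^2.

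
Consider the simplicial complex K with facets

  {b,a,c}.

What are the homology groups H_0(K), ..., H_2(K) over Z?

Fix the vertex order a < b < c and write every simplex with vertices in increasing order. Then dim K = 2 and the simplices of K are:

  0-simplices (3): a, b, c
  1-simplices (3): ab, ac, bc
  2-simplices (1): abc

so the chain groups are C_0 ≅ Z^3, C_1 ≅ Z^3, C_2 ≅ Z^1.

Boundary ∂_1: C_1 → C_0 sends each edge [p,q] (with p < q) to q − p. For instance
  ∂ac = c − a.
This gives a 3×3 integer matrix of rank 2; reducing to Smith normal form yields diagonal entries (1,1).

Boundary ∂_2: C_2 → C_1 sends each 2-simplex [p,q,r] to [q,r] − [p,r] + [p,q]. For instance
  ∂abc = bc − ac + ab.
As a 3×1 matrix over Z this has rank 1, with invariant factors (1).

Now H_k = ker ∂_k / im ∂_{k+1}, so:

  H_0: rank C_0 − rank ∂_1 = 3 − 2 = 1, and the invariant factors of ∂_1 are all 1, so H_0 ≅ Z.
  H_1: rank ker ∂_1 − rank ∂_2 = (3 − 2) − 1 = 0, and the invariant factors of ∂_2 are all 1, so H_1 ≅ 0.
  H_2: rank ker ∂_2 − rank ∂_3 = (1 − 1) − 0 = 0, and there is no ∂_3, so H_2 ≅ 0.

(K is a triangulation of the 2-simplex.)

H_0 ≅ Z,  H_1 = 0,  H_2 = 0.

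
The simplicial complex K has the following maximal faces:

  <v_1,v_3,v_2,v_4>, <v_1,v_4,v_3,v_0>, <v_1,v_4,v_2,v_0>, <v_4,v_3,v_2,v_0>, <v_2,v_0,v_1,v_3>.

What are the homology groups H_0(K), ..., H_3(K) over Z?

We work with the vertex ordering v_0 < v_1 < v_2 < v_3 < v_4. The simplices of K, each written with vertices in increasing order, are:

  0-simplices (5): [v_0], [v_1], [v_2], [v_3], [v_4]
  1-simplices (10): [v_0,v_1], [v_0,v_2], [v_0,v_3], [v_0,v_4], [v_1,v_2], [v_1,v_3], [v_1,v_4], [v_2,v_3], [v_2,v_4], [v_3,v_4]
  2-simplices (10): [v_0,v_1,v_2], [v_0,v_1,v_3], [v_0,v_1,v_4], [v_0,v_2,v_3], [v_0,v_2,v_4], [v_0,v_3,v_4], [v_1,v_2,v_3], [v_1,v_2,v_4], [v_1,v_3,v_4], [v_2,v_3,v_4]
  3-simplices (5): [v_0,v_1,v_2,v_3], [v_0,v_1,v_2,v_4], [v_0,v_1,v_3,v_4], [v_0,v_2,v_3,v_4], [v_1,v_2,v_3,v_4]

so the chain groups are C_0 ≅ Z^5, C_1 ≅ Z^10, C_2 ≅ Z^10, C_3 ≅ Z^5.

∂_1: C_1 → C_0 maps an edge to its endpoints' difference, ∂[p,q] = q − p.
The resulting 5×10 matrix has rank 4, and its Smith normal form has invariant factors (1,1,1,1).

Boundary ∂_2: C_2 → C_1 acts by ∂[p,q,r] = [q,r] − [p,r] + [p,q]. For instance
  ∂[v_2,v_3,v_4] = [v_3,v_4] − [v_2,v_4] + [v_2,v_3],
  ∂[v_1,v_2,v_3] = [v_2,v_3] − [v_1,v_3] + [v_1,v_2].
The 10×10 boundary matrix has rank 6 and Smith normal form diag(1,1,1,1,1,1).

Boundary ∂_3: C_3 → C_2 sends each 3-simplex σ to the alternating sum Σ_i (−1)^i (σ with its i-th vertex removed). For instance
  ∂[v_1,v_2,v_3,v_4] = [v_2,v_3,v_4] − [v_1,v_3,v_4] + [v_1,v_2,v_4] − [v_1,v_2,v_3],
  ∂[v_0,v_1,v_2,v_4] = [v_1,v_2,v_4] − [v_0,v_2,v_4] + [v_0,v_1,v_4] − [v_0,v_1,v_2].
As a 10×5 matrix over Z this has rank 4, with invariant factors (1,1,1,1).

Computing H_k = (kernel of ∂_k) / (image of ∂_{k+1}):

  H_0: rank C_0 − rank ∂_1 = 5 − 4 = 1, and the invariant factors of ∂_1 are all 1, so H_0 = Z.
  H_1: rank ker ∂_1 − rank ∂_2 = (10 − 4) − 6 = 0, and the invariant factors of ∂_2 are all 1, so H_1 = 0.
  H_2: rank ker ∂_2 − rank ∂_3 = (10 − 6) − 4 = 0, and the invariant factors of ∂_3 are all 1, so H_2 = 0.
  H_3: rank ker ∂_3 − rank ∂_4 = (5 − 4) − 0 = 1, and there is no ∂_4, so H_3 = Z.

(K is a triangulation of the 3-sphere S^3.)

H_0 = Z,  H_1 = 0,  H_2 = 0,  H_3 = Z.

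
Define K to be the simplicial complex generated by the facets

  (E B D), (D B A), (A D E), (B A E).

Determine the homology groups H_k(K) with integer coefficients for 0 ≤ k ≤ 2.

Take the total order A < B < D < E on the vertex set. Then K (dimension 2) consists of the simplices:

  0-simplices (4): A, B, D, E
  1-simplices (6): AB, AD, AE, BD, BE, DE
  2-simplices (4): ABD, ABE, ADE, BDE

so the chain groups are C_0 ≅ Z^4, C_1 ≅ Z^6, C_2 ≅ Z^4.

Boundary ∂_1: C_1 → C_0 is given by ∂[p,q] = [q] − [p]. For instance
  ∂BD = D − B.
The resulting 4×6 matrix has rank 3, and its Smith normal form has invariant factors (1,1,1).

∂_2: C_2 → C_1 sends each 2-simplex [p,q,r] to [q,r] − [p,r] + [p,q]. For instance
  ∂ABE = BE − AE + AB,
  ∂BDE = DE − BE + BD.
The resulting 6×4 matrix has rank 3, and its Smith normal form has invariant factors (1,1,1).

Reading off H_k = ker ∂_k / im ∂_{k+1}:

  H_0: rank C_0 − rank ∂_1 = 4 − 3 = 1, and the invariant factors of ∂_1 are all 1, so H_0 ≅ Z.
  H_1: rank ker ∂_1 − rank ∂_2 = (6 − 3) − 3 = 0, and the invariant factors of ∂_2 are all 1, so H_1 ≅ 0.
  H_2: rank ker ∂_2 − rank ∂_3 = (4 − 3) − 0 = 1, and there is no ∂_3, so H_2 ≅ Z.

As a check, the Euler characteristic is 4 − 6 + 4 = 2, which agrees with 1 − 0 + 1 = 2.

H_0 = Z,  H_1 = 0,  H_2 = Z.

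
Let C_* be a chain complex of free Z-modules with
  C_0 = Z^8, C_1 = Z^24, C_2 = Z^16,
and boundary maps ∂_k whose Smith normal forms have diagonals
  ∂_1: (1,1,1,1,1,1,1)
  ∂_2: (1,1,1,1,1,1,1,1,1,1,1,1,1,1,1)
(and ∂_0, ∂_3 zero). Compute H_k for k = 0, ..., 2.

H_0: b_0 = 8 − 0 − 7 = 1; torsion from ∂_1 factors > 1: none. So H_0 ≅ Z.
H_1: b_1 = 24 − 7 − 15 = 2; torsion from ∂_2 factors > 1: none. So H_1 ≅ Z^2.
H_2: b_2 = 16 − 15 − 0 = 1; torsion from ∂_3 factors > 1: none. So H_2 ≅ Z.

H_0 ≅ Z,  H_1 ≅ Z^2,  H_2 ≅ Z.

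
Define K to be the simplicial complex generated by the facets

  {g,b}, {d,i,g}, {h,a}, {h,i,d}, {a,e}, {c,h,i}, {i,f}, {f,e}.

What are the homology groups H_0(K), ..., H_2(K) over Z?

H_0 ≅ Z,  H_1 ≅ Z,  H_2 = 0.

We work with the vertex ordering a < b < c < d < e < f < g < h < i. The simplices of K, each written with vertices in increasing order, are:

  0-simplices (9): a, b, c, d, e, f, g, h, i
  1-simplices (12): ae, ah, bg, ch, ci, dg, dh, di, ef, fi, gi, hi
  2-simplices (3): chi, dgi, dhi

so the chain groups are C_0 ≅ Z^9, C_1 ≅ Z^12, C_2 ≅ Z^3.

Boundary ∂_1: C_1 → C_0 sends each edge [p,q] (with p < q) to q − p. For instance
  ∂di = i − d.
The 9×12 boundary matrix has rank 8 and Smith normal form diag(1,1,1,1,1,1,1,1).

The boundary map ∂_2: C_2 → C_1 sends each 2-simplex [p,q,r] to [q,r] − [p,r] + [p,q]. For instance
  ∂dhi = hi − di + dh,
  ∂dgi = gi − di + dg.
This gives a 12×3 integer matrix of rank 3; reducing to Smith normal form yields diagonal entries (1,1,1).

Now H_k = ker ∂_k / im ∂_{k+1}, so:

  H_0: rank C_0 − rank ∂_1 = 9 − 8 = 1, and the invariant factors of ∂_1 are all 1, so H_0 ≅ Z.
  H_1: rank ker ∂_1 − rank ∂_2 = (12 − 8) − 3 = 1, and the invariant factors of ∂_2 are all 1, so H_1 ≅ Z.
  H_2: rank ker ∂_2 − rank ∂_3 = (3 − 3) − 0 = 0, and there is no ∂_3, so H_2 ≅ 0.

As a check, the Euler characteristic is 9 − 12 + 3 = 0, which agrees with 1 − 1 + 0 = 0.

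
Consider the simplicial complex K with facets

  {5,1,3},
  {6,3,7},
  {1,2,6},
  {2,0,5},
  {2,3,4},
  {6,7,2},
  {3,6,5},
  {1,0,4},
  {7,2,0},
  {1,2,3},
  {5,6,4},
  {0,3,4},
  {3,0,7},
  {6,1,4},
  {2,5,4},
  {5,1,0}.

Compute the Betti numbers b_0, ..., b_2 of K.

b_0 = 1, b_1 = 2, b_2 = 1.

Take the total order 0 < 1 < 2 < 3 < 4 < 5 < 6 < 7 on the vertex set. Then K (dimension 2) consists of the simplices:

  0-simplices (8): [0], [1], [2], [3], [4], [5], [6], [7]
  1-simplices (24): (24 of them)
  2-simplices (16): [0,1,4], [0,1,5], [0,2,5], [0,2,7], [0,3,4], [0,3,7], [1,2,3], [1,2,6], [1,3,5], [1,4,6], [2,3,4], [2,4,5], [2,6,7], [3,5,6], [3,6,7], [4,5,6]

Hence C_0 ≅ Z^8, C_1 ≅ Z^24, C_2 ≅ Z^16.

The boundary map ∂_1: C_1 → C_0 maps an edge to its endpoints' difference, ∂[p,q] = q − p.
As a 8×24 matrix over Z this has rank 7, with invariant factors (1,1,1,1,1,1,1).

Boundary ∂_2: C_2 → C_1 acts by ∂[p,q,r] = [q,r] − [p,r] + [p,q]. For instance
  ∂[0,2,5] = [2,5] − [0,5] + [0,2],
  ∂[2,6,7] = [6,7] − [2,7] + [2,6].
The 24×16 boundary matrix has rank 15 and Smith normal form diag(1,1,1,1,1,1,1,1,1,1,1,1,1,1,1).

From H_k ≅ ker(∂_k) / im(∂_{k+1}) we obtain:

  H_0: rank C_0 − rank ∂_1 = 8 − 7 = 1, and the invariant factors of ∂_1 are all 1, so H_0 = Z.
  H_1: rank ker ∂_1 − rank ∂_2 = (24 − 7) − 15 = 2, and the invariant factors of ∂_2 are all 1, so H_1 = Z^2.
  H_2: rank ker ∂_2 − rank ∂_3 = (16 − 15) − 0 = 1, and there is no ∂_3, so H_2 = Z.

Hence the Betti numbers are b_0 = 1, b_1 = 2, b_2 = 1.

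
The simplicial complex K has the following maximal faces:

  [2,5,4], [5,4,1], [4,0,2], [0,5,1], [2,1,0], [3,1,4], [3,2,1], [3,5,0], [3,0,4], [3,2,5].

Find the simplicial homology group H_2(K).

H_2 = 0.

We work with the vertex ordering 0 < 1 < 2 < 3 < 4 < 5. The simplices of K, each written with vertices in increasing order, are:

  0-simplices (6): [0], [1], [2], [3], [4], [5]
  1-simplices (15): [0,1], [0,2], [0,3], [0,4], [0,5], [1,2], [1,3], [1,4], [1,5], [2,3], [2,4], [2,5], [3,4], [3,5], [4,5]
  2-simplices (10): [0,1,2], [0,1,5], [0,2,4], [0,3,4], [0,3,5], [1,2,3], [1,3,4], [1,4,5], [2,3,5], [2,4,5]

Hence C_0 ≅ Z^6, C_1 ≅ Z^15, C_2 ≅ Z^10.

∂_1: C_1 → C_0 sends each edge [p,q] (with p < q) to q − p. For instance
  ∂[2,4] = [4] − [2].
The 6×15 boundary matrix has rank 5 and Smith normal form diag(1,1,1,1,1).

Boundary ∂_2: C_2 → C_1 acts by ∂[p,q,r] = [q,r] − [p,r] + [p,q]. For instance
  ∂[0,3,5] = [3,5] − [0,5] + [0,3],
  ∂[1,2,3] = [2,3] − [1,3] + [1,2].
As a 15×10 matrix over Z this has rank 10, with invariant factors (1,1,1,1,1,1,1,1,1,2).

From H_k ≅ ker(∂_k) / im(∂_{k+1}) we obtain:

  H_2: rank ker ∂_2 − rank ∂_3 = (10 − 10) − 0 = 0, and there is no ∂_3, so H_2 ≅ 0.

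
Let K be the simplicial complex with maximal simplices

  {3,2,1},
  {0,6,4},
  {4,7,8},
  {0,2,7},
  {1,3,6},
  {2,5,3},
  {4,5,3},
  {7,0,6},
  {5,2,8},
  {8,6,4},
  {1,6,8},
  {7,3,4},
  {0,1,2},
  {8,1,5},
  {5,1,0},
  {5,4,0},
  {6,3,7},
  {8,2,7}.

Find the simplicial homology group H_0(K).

K has 9 vertices, 27 edges, 18 triangles.
rank ∂_0 = 0, rank ∂_1 = 8 ⇒ b_0 = 9 − 0 − 8 = 1; all invariant factors of ∂_1 are 1 so no torsion. So H_0 = Z.

H_0 = Z.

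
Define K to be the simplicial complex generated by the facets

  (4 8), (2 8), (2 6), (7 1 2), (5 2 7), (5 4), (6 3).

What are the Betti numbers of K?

Fix the vertex order 1 < 2 < 3 < 4 < 5 < 6 < 7 < 8 and write every simplex with vertices in increasing order. Then dim K = 2 and the simplices of K are:

  0-simplices (8): [1], [2], [3], [4], [5], [6], [7], [8]
  1-simplices (10): [1,2], [1,7], [2,5], [2,6], [2,7], [2,8], [3,6], [4,5], [4,8], [5,7]
  2-simplices (2): [1,2,7], [2,5,7]

giving chain groups C_0 ≅ Z^8, C_1 ≅ Z^10, C_2 ≅ Z^2.

∂_1: C_1 → C_0 sends each edge [p,q] (with p < q) to q − p.
As a 8×10 matrix over Z this has rank 7, with invariant factors (1,1,1,1,1,1,1).

∂_2: C_2 → C_1 sends each 2-simplex [p,q,r] to [q,r] − [p,r] + [p,q]. For instance
  ∂[2,5,7] = [5,7] − [2,7] + [2,5],
  ∂[1,2,7] = [2,7] − [1,7] + [1,2].
The 10×2 boundary matrix has rank 2 and Smith normal form diag(1,1).

Reading off H_k = ker ∂_k / im ∂_{k+1}:

  H_0: rank C_0 − rank ∂_1 = 8 − 7 = 1, and the invariant factors of ∂_1 are all 1, so H_0 = Z.
  H_1: rank ker ∂_1 − rank ∂_2 = (10 − 7) − 2 = 1, and the invariant factors of ∂_2 are all 1, so H_1 = Z.
  H_2: rank ker ∂_2 − rank ∂_3 = (2 − 2) − 0 = 0, and there is no ∂_3, so H_2 = 0.

As a check, the Euler characteristic is 8 − 10 + 2 = 0, which agrees with 1 − 1 + 0 = 0.

Hence the Betti numbers are b_0 = 1, b_1 = 1, b_2 = 0.

b_0 = 1, b_1 = 1, b_2 = 0.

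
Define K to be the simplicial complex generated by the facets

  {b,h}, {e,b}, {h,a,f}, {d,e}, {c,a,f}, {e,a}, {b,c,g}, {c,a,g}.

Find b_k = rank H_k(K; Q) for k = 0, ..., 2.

Fix the vertex order a < b < c < d < e < f < g < h and write every simplex with vertices in increasing order. Then dim K = 2 and the simplices of K are:

  0-simplices (8): a, b, c, d, e, f, g, h
  1-simplices (13): ac, ae, af, ag, ah, bc, be, bg, bh, cf, cg, de, fh
  2-simplices (4): acf, acg, afh, bcg

Hence C_0 ≅ Z^8, C_1 ≅ Z^13, C_2 ≅ Z^4.

∂_1: C_1 → C_0 sends each edge [p,q] (with p < q) to q − p.
The 8×13 boundary matrix has rank 7 and Smith normal form diag(1,1,1,1,1,1,1).

The boundary map ∂_2: C_2 → C_1 maps a triangle to the signed sum of its edges. For instance
  ∂bcg = cg − bg + bc,
  ∂acf = cf − af + ac.
The 13×4 boundary matrix has rank 4 and Smith normal form diag(1,1,1,1).

Now H_k = ker ∂_k / im ∂_{k+1}, so:

  H_0: rank C_0 − rank ∂_1 = 8 − 7 = 1, and the invariant factors of ∂_1 are all 1, so H_0 = Z.
  H_1: rank ker ∂_1 − rank ∂_2 = (13 − 7) − 4 = 2, and the invariant factors of ∂_2 are all 1, so H_1 = Z^2.
  H_2: rank ker ∂_2 − rank ∂_3 = (4 − 4) − 0 = 0, and there is no ∂_3, so H_2 = 0.

As a check, the Euler characteristic is 8 − 13 + 4 = -1, which agrees with 1 − 2 + 0 = -1.

Hence the Betti numbers are b_0 = 1, b_1 = 2, b_2 = 0.

b_0 = 1, b_1 = 2, b_2 = 0.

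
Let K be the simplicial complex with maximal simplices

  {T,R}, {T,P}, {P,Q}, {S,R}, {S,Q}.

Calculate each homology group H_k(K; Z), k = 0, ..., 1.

H_0 = Z,  H_1 = Z.

Take the total order P < Q < R < S < T on the vertex set. Then K (dimension 1) consists of the simplices:

  0-simplices (5): P, Q, R, S, T
  1-simplices (5): PQ, PT, QS, RS, RT

giving chain groups C_0 ≅ Z^5, C_1 ≅ Z^5.

∂_1: C_1 → C_0 sends each edge [p,q] (with p < q) to q − p.
The resulting 5×5 matrix has rank 4, and its Smith normal form has invariant factors (1,1,1,1).

Reading off H_k = ker ∂_k / im ∂_{k+1}:

  H_0: rank C_0 − rank ∂_1 = 5 − 4 = 1, and the invariant factors of ∂_1 are all 1, so H_0 = Z.
  H_1: rank ker ∂_1 − rank ∂_2 = (5 − 4) − 0 = 1, and there is no ∂_2, so H_1 = Z.

As a check, the Euler characteristic is 5 − 5 = 0, which agrees with 1 − 1 = 0.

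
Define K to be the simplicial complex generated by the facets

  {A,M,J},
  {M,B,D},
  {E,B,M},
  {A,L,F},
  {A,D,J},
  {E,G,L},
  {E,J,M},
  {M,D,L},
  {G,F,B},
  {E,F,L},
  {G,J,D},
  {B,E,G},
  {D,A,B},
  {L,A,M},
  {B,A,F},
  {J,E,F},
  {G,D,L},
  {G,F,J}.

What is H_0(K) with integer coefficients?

Order the vertices as A < B < D < E < F < G < J < L < M. Listing each simplex with vertices in this order, K has dimension 2 with simplices:

  0-simplices (9): A, B, D, E, F, G, J, L, M
  1-simplices (27): AB, AD, AF, AJ, AL, AM, BD, BE, BF, BG, BM, DG, DJ, DL, DM, EF, EG, EJ, EL, EM, FG, FJ, FL, GJ, GL, JM, LM
  2-simplices (18): ABD, ABF, ADJ, AFL, AJM, ALM, BDM, BEG, BEM, BFG, DGJ, DGL, DLM, EFJ, EFL, EGL, EJM, FGJ

giving chain groups C_0 ≅ Z^9, C_1 ≅ Z^27, C_2 ≅ Z^18.

∂_1: C_1 → C_0 maps an edge to its endpoints' difference, ∂[p,q] = q − p. For instance
  ∂AD = D − A.
The resulting 9×27 matrix has rank 8, and its Smith normal form has invariant factors (1,1,1,1,1,1,1,1).

The boundary map ∂_2: C_2 → C_1 acts by ∂[p,q,r] = [q,r] − [p,r] + [p,q]. For instance
  ∂DGL = GL − DL + DG,
  ∂EGL = GL − EL + EG.
This gives a 27×18 integer matrix of rank 18; reducing to Smith normal form yields diagonal entries (1,1,1,1,1,1,1,1,1,1,1,1,1,1,1,1,1,2).

Now H_k = ker ∂_k / im ∂_{k+1}, so:

  H_0: rank C_0 − rank ∂_1 = 9 − 8 = 1, and the invariant factors of ∂_1 are all 1, so H_0 ≅ Z.

H_0 ≅ Z.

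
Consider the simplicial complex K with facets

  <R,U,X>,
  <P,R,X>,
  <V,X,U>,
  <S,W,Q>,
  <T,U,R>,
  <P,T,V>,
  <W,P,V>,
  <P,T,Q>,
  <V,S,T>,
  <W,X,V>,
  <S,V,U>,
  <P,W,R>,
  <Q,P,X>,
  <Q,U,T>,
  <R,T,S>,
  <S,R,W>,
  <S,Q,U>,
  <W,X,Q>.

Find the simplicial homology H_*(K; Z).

K has 9 vertices, 27 edges, 18 triangles.
rank ∂_0 = 0, rank ∂_1 = 8 ⇒ b_0 = 9 − 0 − 8 = 1; all invariant factors of ∂_1 are 1 so no torsion. So H_0 ≅ Z.
rank ∂_1 = 8, rank ∂_2 = 18 ⇒ b_1 = 27 − 8 − 18 = 1; ∂_2 has invariant factor(s) [2] giving torsion. So H_1 ≅ Z ⊕ Z/2Z.
rank ∂_2 = 18, rank ∂_3 = 0 ⇒ b_2 = 18 − 18 − 0 = 0. So H_2 ≅ 0.

H_0 ≅ Z,  H_1 ≅ Z ⊕ Z/2Z,  H_2 = 0.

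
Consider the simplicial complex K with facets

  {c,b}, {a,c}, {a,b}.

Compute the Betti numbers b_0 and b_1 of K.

b_0 = 1, b_1 = 1.

Order the vertices as a < b < c. Listing each simplex with vertices in this order, K has dimension 1 with simplices:

  0-simplices (3): a, b, c
  1-simplices (3): ab, ac, bc

Hence C_0 ≅ Z^3, C_1 ≅ Z^3.

Boundary ∂_1: C_1 → C_0 is given by ∂[p,q] = [q] − [p].
The resulting 3×3 matrix has rank 2, and its Smith normal form has invariant factors (1,1).

Computing H_k = (kernel of ∂_k) / (image of ∂_{k+1}):

  H_0: rank C_0 − rank ∂_1 = 3 − 2 = 1, and the invariant factors of ∂_1 are all 1, so H_0 ≅ Z.
  H_1: rank ker ∂_1 − rank ∂_2 = (3 − 2) − 0 = 1, and there is no ∂_2, so H_1 ≅ Z.

Hence the Betti numbers are b_0 = 1, b_1 = 1.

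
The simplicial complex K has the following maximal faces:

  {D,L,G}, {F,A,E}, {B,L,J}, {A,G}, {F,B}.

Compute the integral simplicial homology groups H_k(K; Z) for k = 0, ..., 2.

H_0 = Z,  H_1 = Z,  H_2 = 0.

Fix the vertex order A < B < D < E < F < G < J < L and write every simplex with vertices in increasing order. Then dim K = 2 and the simplices of K are:

  0-simplices (8): A, B, D, E, F, G, J, L
  1-simplices (11): AE, AF, AG, BF, BJ, BL, DG, DL, EF, GL, JL
  2-simplices (3): AEF, BJL, DGL

Hence C_0 ≅ Z^8, C_1 ≅ Z^11, C_2 ≅ Z^3.

∂_1: C_1 → C_0 is given by ∂[p,q] = [q] − [p]. For instance
  ∂AF = F − A.
This gives a 8×11 integer matrix of rank 7; reducing to Smith normal form yields diagonal entries (1,1,1,1,1,1,1).

∂_2: C_2 → C_1 maps a triangle to the signed sum of its edges. For instance
  ∂AEF = EF − AF + AE,
  ∂DGL = GL − DL + DG.
The resulting 11×3 matrix has rank 3, and its Smith normal form has invariant factors (1,1,1).

Computing H_k = (kernel of ∂_k) / (image of ∂_{k+1}):

  H_0: rank C_0 − rank ∂_1 = 8 − 7 = 1, and the invariant factors of ∂_1 are all 1, so H_0 = Z.
  H_1: rank ker ∂_1 − rank ∂_2 = (11 − 7) − 3 = 1, and the invariant factors of ∂_2 are all 1, so H_1 = Z.
  H_2: rank ker ∂_2 − rank ∂_3 = (3 − 3) − 0 = 0, and there is no ∂_3, so H_2 = 0.

As a check, the Euler characteristic is 8 − 11 + 3 = 0, which agrees with 1 − 1 + 0 = 0.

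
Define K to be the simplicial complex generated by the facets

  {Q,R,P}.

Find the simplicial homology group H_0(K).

H_0 ≅ Z.

Fix the vertex order P < Q < R and write every simplex with vertices in increasing order. Then dim K = 2 and the simplices of K are:

  0-simplices (3): P, Q, R
  1-simplices (3): PQ, PR, QR
  2-simplices (1): PQR

so the chain groups are C_0 ≅ Z^3, C_1 ≅ Z^3, C_2 ≅ Z^1.

∂_1: C_1 → C_0 sends each edge [p,q] (with p < q) to q − p. For instance
  ∂PQ = Q − P.
The resulting 3×3 matrix has rank 2, and its Smith normal form has invariant factors (1,1).

Boundary ∂_2: C_2 → C_1 acts by ∂[p,q,r] = [q,r] − [p,r] + [p,q]. For instance
  ∂PQR = QR − PR + PQ.
The resulting 3×1 matrix has rank 1, and its Smith normal form has invariant factors (1).

Computing H_k = (kernel of ∂_k) / (image of ∂_{k+1}):

  H_0: rank C_0 − rank ∂_1 = 3 − 2 = 1, and the invariant factors of ∂_1 are all 1, so H_0 ≅ Z.

(K is a triangulation of the 2-simplex.)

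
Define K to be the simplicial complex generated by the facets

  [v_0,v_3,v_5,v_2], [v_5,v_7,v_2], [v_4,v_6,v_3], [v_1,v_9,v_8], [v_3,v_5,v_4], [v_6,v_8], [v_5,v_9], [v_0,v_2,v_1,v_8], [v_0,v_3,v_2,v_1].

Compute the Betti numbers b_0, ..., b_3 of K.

Order the vertices as v_0 < v_1 < v_2 < v_3 < v_4 < v_5 < v_6 < v_7 < v_8 < v_9. Listing each simplex with vertices in this order, K has dimension 3 with simplices:

  0-simplices (10): [v_0], [v_1], [v_2], [v_3], [v_4], [v_5], [v_6], [v_7], [v_8], [v_9]
  1-simplices (22): (22 of them)
  2-simplices (14): (14 of them)
  3-simplices (3): [v_0,v_1,v_2,v_3], [v_0,v_1,v_2,v_8], [v_0,v_2,v_3,v_5]

Hence C_0 ≅ Z^10, C_1 ≅ Z^22, C_2 ≅ Z^14, C_3 ≅ Z^3.

∂_1: C_1 → C_0 is given by ∂[p,q] = [q] − [p].
The resulting 10×22 matrix has rank 9, and its Smith normal form has invariant factors (1,1,1,1,1,1,1,1,1).

Boundary ∂_2: C_2 → C_1 acts by ∂[p,q,r] = [q,r] − [p,r] + [p,q]. For instance
  ∂[v_3,v_4,v_5] = [v_4,v_5] − [v_3,v_5] + [v_3,v_4],
  ∂[v_0,v_2,v_3] = [v_2,v_3] − [v_0,v_3] + [v_0,v_2].
The 22×14 boundary matrix has rank 11 and Smith normal form diag(1,1,1,1,1,1,1,1,1,1,1).

∂_3: C_3 → C_2 sends each 3-simplex σ to the alternating sum Σ_i (−1)^i (σ with its i-th vertex removed). For instance
  ∂[v_0,v_1,v_2,v_3] = [v_1,v_2,v_3] − [v_0,v_2,v_3] + [v_0,v_1,v_3] − [v_0,v_1,v_2],
  ∂[v_0,v_2,v_3,v_5] = [v_2,v_3,v_5] − [v_0,v_3,v_5] + [v_0,v_2,v_5] − [v_0,v_2,v_3].
As a 14×3 matrix over Z this has rank 3, with invariant factors (1,1,1).

Reading off H_k = ker ∂_k / im ∂_{k+1}:

  H_0: rank C_0 − rank ∂_1 = 10 − 9 = 1, and the invariant factors of ∂_1 are all 1, so H_0 ≅ Z.
  H_1: rank ker ∂_1 − rank ∂_2 = (22 − 9) − 11 = 2, and the invariant factors of ∂_2 are all 1, so H_1 ≅ Z^2.
  H_2: rank ker ∂_2 − rank ∂_3 = (14 − 11) − 3 = 0, and the invariant factors of ∂_3 are all 1, so H_2 ≅ 0.
  H_3: rank ker ∂_3 − rank ∂_4 = (3 − 3) − 0 = 0, and there is no ∂_4, so H_3 ≅ 0.

Hence the Betti numbers are b_0 = 1, b_1 = 2, b_2 = 0, b_3 = 0.

b_0 = 1, b_1 = 2, b_2 = 0, b_3 = 0.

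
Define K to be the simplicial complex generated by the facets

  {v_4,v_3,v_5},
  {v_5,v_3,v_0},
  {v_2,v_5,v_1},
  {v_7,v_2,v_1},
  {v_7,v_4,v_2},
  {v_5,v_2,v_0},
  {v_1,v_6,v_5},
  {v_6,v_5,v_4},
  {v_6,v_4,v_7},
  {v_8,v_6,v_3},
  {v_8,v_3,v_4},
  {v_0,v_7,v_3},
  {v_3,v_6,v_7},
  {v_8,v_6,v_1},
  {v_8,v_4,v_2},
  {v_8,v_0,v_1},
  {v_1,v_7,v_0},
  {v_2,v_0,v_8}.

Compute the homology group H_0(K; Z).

H_0 = Z.

We work with the vertex ordering v_0 < v_1 < v_2 < v_3 < v_4 < v_5 < v_6 < v_7 < v_8. The simplices of K, each written with vertices in increasing order, are:

  0-simplices (9): [v_0], [v_1], [v_2], [v_3], [v_4], [v_5], [v_6], [v_7], [v_8]
  1-simplices (27): (27 of them)
  2-simplices (18): (18 of them)

Hence C_0 ≅ Z^9, C_1 ≅ Z^27, C_2 ≅ Z^18.

The boundary map ∂_1: C_1 → C_0 sends each edge [p,q] (with p < q) to q − p. For instance
  ∂[v_3,v_4] = [v_4] − [v_3].
As a 9×27 matrix over Z this has rank 8, with invariant factors (1,1,1,1,1,1,1,1).

The boundary map ∂_2: C_2 → C_1 acts by ∂[p,q,r] = [q,r] − [p,r] + [p,q]. For instance
  ∂[v_1,v_5,v_6] = [v_5,v_6] − [v_1,v_6] + [v_1,v_5],
  ∂[v_3,v_6,v_8] = [v_6,v_8] − [v_3,v_8] + [v_3,v_6].
This gives a 27×18 integer matrix of rank 18; reducing to Smith normal form yields diagonal entries (1,1,1,1,1,1,1,1,1,1,1,1,1,1,1,1,1,2).

Now H_k = ker ∂_k / im ∂_{k+1}, so:

  H_0: rank C_0 − rank ∂_1 = 9 − 8 = 1, and the invariant factors of ∂_1 are all 1, so H_0 = Z.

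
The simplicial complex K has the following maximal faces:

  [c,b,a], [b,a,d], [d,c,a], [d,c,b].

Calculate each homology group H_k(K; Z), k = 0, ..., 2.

H_0 = Z,  H_1 = 0,  H_2 = Z.

Take the total order a < b < c < d on the vertex set. Then K (dimension 2) consists of the simplices:

  0-simplices (4): a, b, c, d
  1-simplices (6): ab, ac, ad, bc, bd, cd
  2-simplices (4): abc, abd, acd, bcd

Hence C_0 ≅ Z^4, C_1 ≅ Z^6, C_2 ≅ Z^4.

∂_1: C_1 → C_0 sends each edge [p,q] (with p < q) to q − p. For instance
  ∂bd = d − b.
The 4×6 boundary matrix has rank 3 and Smith normal form diag(1,1,1).

The boundary map ∂_2: C_2 → C_1 acts by ∂[p,q,r] = [q,r] − [p,r] + [p,q]. For instance
  ∂acd = cd − ad + ac,
  ∂abd = bd − ad + ab.
The 6×4 boundary matrix has rank 3 and Smith normal form diag(1,1,1).

Now H_k = ker ∂_k / im ∂_{k+1}, so:

  H_0: rank C_0 − rank ∂_1 = 4 − 3 = 1, and the invariant factors of ∂_1 are all 1, so H_0 = Z.
  H_1: rank ker ∂_1 − rank ∂_2 = (6 − 3) − 3 = 0, and the invariant factors of ∂_2 are all 1, so H_1 = 0.
  H_2: rank ker ∂_2 − rank ∂_3 = (4 − 3) − 0 = 1, and there is no ∂_3, so H_2 = Z.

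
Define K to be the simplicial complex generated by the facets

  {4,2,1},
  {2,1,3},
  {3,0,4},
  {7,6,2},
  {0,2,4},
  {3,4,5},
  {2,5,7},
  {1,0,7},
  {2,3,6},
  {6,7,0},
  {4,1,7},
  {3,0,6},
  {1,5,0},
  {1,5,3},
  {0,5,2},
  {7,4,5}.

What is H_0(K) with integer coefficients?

K has 8 vertices, 24 edges, 16 triangles.
rank ∂_0 = 0, rank ∂_1 = 7 ⇒ b_0 = 8 − 0 − 7 = 1; all invariant factors of ∂_1 are 1 so no torsion. So H_0 = Z.

H_0 ≅ Z.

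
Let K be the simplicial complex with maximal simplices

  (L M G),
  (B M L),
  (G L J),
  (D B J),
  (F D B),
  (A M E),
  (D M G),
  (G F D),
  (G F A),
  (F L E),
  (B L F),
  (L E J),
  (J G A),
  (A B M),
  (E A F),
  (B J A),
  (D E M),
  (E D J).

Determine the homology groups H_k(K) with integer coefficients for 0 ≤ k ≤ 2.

Take the total order A < B < D < E < F < G < J < L < M on the vertex set. Then K (dimension 2) consists of the simplices:

  0-simplices (9): A, B, D, E, F, G, J, L, M
  1-simplices (27): AB, AE, AF, AG, AJ, AM, BD, BF, BJ, BL, BM, DE, DF, DG, DJ, DM, EF, EJ, EL, EM, FG, FL, GJ, GL, GM, JL, LM
  2-simplices (18): ABJ, ABM, AEF, AEM, AFG, AGJ, BDF, BDJ, BFL, BLM, DEJ, DEM, DFG, DGM, EFL, EJL, GJL, GLM

Hence C_0 ≅ Z^9, C_1 ≅ Z^27, C_2 ≅ Z^18.

The boundary map ∂_1: C_1 → C_0 is given by ∂[p,q] = [q] − [p]. For instance
  ∂DF = F − D.
As a 9×27 matrix over Z this has rank 8, with invariant factors (1,1,1,1,1,1,1,1).

∂_2: C_2 → C_1 maps a triangle to the signed sum of its edges. For instance
  ∂EFL = FL − EL + EF,
  ∂DFG = FG − DG + DF.
This gives a 27×18 integer matrix of rank 17; reducing to Smith normal form yields diagonal entries (1,1,1,1,1,1,1,1,1,1,1,1,1,1,1,1,1).

Computing H_k = (kernel of ∂_k) / (image of ∂_{k+1}):

  H_0: rank C_0 − rank ∂_1 = 9 − 8 = 1, and the invariant factors of ∂_1 are all 1, so H_0 ≅ Z.
  H_1: rank ker ∂_1 − rank ∂_2 = (27 − 8) − 17 = 2, and the invariant factors of ∂_2 are all 1, so H_1 ≅ Z^2.
  H_2: rank ker ∂_2 − rank ∂_3 = (18 − 17) − 0 = 1, and there is no ∂_3, so H_2 ≅ Z.

H_0 ≅ Z,  H_1 ≅ Z^2,  H_2 ≅ Z.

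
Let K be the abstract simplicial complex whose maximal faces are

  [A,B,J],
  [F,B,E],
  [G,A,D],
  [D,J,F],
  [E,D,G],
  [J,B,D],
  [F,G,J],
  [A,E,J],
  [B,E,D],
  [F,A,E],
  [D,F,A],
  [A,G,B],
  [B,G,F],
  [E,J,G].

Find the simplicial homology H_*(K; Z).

H_0 = Z,  H_1 = Z^2,  H_2 = Z.

We work with the vertex ordering A < B < D < E < F < G < J. The simplices of K, each written with vertices in increasing order, are:

  0-simplices (7): A, B, D, E, F, G, J
  1-simplices (21): AB, AD, AE, AF, AG, AJ, BD, BE, BF, BG, BJ, DE, DF, DG, DJ, EF, EG, EJ, FG, FJ, GJ
  2-simplices (14): ABG, ABJ, ADF, ADG, AEF, AEJ, BDE, BDJ, BEF, BFG, DEG, DFJ, EGJ, FGJ

Hence C_0 ≅ Z^7, C_1 ≅ Z^21, C_2 ≅ Z^14.

∂_1: C_1 → C_0 sends each edge [p,q] (with p < q) to q − p. For instance
  ∂EG = G − E.
As a 7×21 matrix over Z this has rank 6, with invariant factors (1,1,1,1,1,1).

Boundary ∂_2: C_2 → C_1 maps a triangle to the signed sum of its edges. For instance
  ∂ADF = DF − AF + AD,
  ∂ADG = DG − AG + AD.
As a 21×14 matrix over Z this has rank 13, with invariant factors (1,1,1,1,1,1,1,1,1,1,1,1,1).

Now H_k = ker ∂_k / im ∂_{k+1}, so:

  H_0: rank C_0 − rank ∂_1 = 7 − 6 = 1, and the invariant factors of ∂_1 are all 1, so H_0 ≅ Z.
  H_1: rank ker ∂_1 − rank ∂_2 = (21 − 6) − 13 = 2, and the invariant factors of ∂_2 are all 1, so H_1 ≅ Z^2.
  H_2: rank ker ∂_2 − rank ∂_3 = (14 − 13) − 0 = 1, and there is no ∂_3, so H_2 ≅ Z.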